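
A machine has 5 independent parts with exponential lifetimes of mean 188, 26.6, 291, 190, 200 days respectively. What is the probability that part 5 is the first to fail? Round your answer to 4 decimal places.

0.0883

Rates: λ_i = 1/mean_i → 0.00531915, 0.037594, 0.00343643, 0.00526316, 0.005; Σλ = 0.0566127.
P(part 5 first) = λ_5/Σλ = 0.005/0.0566127 ≈ 0.0883.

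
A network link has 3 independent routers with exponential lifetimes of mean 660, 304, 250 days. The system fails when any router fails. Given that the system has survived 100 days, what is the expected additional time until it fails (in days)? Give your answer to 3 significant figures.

First-failure rate Σλ = 1/660 + 1/304 + 1/250 = 0.00880463.
By memorylessness the expected residual is 1/Σλ = 113.577 days, regardless of the 100 already elapsed.

114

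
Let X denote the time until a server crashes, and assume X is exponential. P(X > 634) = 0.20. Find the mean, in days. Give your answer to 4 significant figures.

e^(−λ·634) = 0.20 ⇒ λ = −ln(0.20)/634 = 0.00253855.
Mean = 1/λ = 393.926 days.

393.9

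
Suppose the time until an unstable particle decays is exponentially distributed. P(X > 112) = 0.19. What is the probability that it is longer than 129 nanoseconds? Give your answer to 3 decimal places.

e^(−λ·112) = 0.19 ⇒ λ = −ln(0.19)/112 = 0.014828.
P(X > 129) = e^(−0.014828·129) = e^(−1.9128) ≈ 0.148.

0.148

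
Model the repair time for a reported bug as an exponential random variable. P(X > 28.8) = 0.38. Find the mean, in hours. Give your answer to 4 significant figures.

e^(−λ·28.8) = 0.38 ⇒ λ = −ln(0.38)/28.8 = 0.0335967.
Mean = 1/λ = 29.7649 hours.

29.76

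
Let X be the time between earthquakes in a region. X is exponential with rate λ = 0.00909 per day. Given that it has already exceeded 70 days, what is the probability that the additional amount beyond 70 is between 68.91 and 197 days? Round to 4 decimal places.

0.3677

Memoryless: the residual past 70 is again Exp(λ).
P(68.91 < residual < 197) = e^(−λ·68.91) − e^(−λ·197) = 0.53452 − 0.16684 ≈ 0.3677.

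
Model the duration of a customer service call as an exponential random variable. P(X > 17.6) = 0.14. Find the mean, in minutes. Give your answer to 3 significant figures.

e^(−λ·17.6) = 0.14 ⇒ λ = −ln(0.14)/17.6 = 0.111711.
Mean = 1/λ = 8.95167 minutes.

8.95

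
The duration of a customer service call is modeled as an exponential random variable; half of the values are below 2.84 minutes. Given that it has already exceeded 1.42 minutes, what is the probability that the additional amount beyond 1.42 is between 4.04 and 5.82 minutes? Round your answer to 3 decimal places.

0.131

For an exponential, median = ln(2)/λ, so λ = ln 2 / 2.84 = 0.244066 per minute.
Memoryless: the residual past 1.42 is again Exp(λ).
P(4.04 < residual < 5.82) = e^(−λ·4.04) − e^(−λ·5.82) = 0.37306 − 0.24160 ≈ 0.131.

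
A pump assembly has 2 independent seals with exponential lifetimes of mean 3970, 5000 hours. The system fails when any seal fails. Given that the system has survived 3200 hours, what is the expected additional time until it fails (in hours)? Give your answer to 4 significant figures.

2213

First-failure rate Σλ = 1/3970 + 1/5000 = 0.000451889.
By memorylessness the expected residual is 1/Σλ = 2212.93 hours, regardless of the 3200 already elapsed.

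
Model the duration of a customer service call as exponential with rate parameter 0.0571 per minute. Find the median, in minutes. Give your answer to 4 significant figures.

12.14

Set 1 − e^(−λt) = 0.5, so t = −ln(0.5)/λ = 0.69315/0.0571 ≈ 12.1392 minutes.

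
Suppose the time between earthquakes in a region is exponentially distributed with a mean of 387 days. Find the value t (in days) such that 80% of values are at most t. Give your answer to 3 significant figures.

The rate is λ = 1/387 = 0.00258398 per day.
Set 1 − e^(−λt) = 0.8, so t = −ln(0.2)/λ = 1.6094/0.00258398 ≈ 622.852 days.

623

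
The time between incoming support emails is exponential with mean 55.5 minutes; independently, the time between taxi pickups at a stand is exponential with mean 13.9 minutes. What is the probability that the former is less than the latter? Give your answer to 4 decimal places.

0.2003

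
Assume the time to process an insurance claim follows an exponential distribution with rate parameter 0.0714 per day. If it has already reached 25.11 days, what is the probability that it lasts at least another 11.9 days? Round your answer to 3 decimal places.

By the memoryless property, P(X > 25.11+11.9 | X > 25.11) = P(X > 11.9).
P(X > 11.9) = e^(−0.84966) ≈ 0.428.

0.428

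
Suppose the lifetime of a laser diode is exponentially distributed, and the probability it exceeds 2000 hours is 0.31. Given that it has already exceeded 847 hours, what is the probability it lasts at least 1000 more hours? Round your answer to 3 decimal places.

From e^(−λ·2000) = 0.31, λ = −ln(0.31)/2000 = 0.000585591.
Memoryless: P(X > 847+1000 | X > 847) = P(X > 1000) = e^(−0.000585591·1000) ≈ 0.557.

0.557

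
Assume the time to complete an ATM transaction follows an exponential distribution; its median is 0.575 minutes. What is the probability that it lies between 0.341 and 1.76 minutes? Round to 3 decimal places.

For an exponential, median = ln(2)/λ, so λ = ln 2 / 0.575 = 1.20547 per minute.
P(0.341 < X < 1.76) = e^(−λ·0.341) − e^(−λ·1.76) = 0.66294 − 0.11984 ≈ 0.543.

0.543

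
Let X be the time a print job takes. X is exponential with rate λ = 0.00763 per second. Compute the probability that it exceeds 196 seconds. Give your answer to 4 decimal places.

0.2241

P(X > 196) = e^(−λ·196) = e^(−1.4955) ≈ 0.2241.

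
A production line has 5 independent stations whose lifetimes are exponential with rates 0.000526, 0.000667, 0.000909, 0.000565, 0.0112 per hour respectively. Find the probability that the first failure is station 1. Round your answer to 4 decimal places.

The time to first failure is exponential with rate Σλ = 0.000526 + 0.000667 + 0.000909 + 0.000565 + 0.0112 = 0.013867.
P(station 1 first) = λ_1/Σλ = 0.000526/0.013867 ≈ 0.0379.

0.0379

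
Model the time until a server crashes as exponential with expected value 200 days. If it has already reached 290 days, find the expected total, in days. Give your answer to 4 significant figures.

The rate is λ = 1/200 = 0.005 per day.
By memorylessness, E[X | X > 290] = 290 + 1/λ = 290 + 200 = 490 days.

490.0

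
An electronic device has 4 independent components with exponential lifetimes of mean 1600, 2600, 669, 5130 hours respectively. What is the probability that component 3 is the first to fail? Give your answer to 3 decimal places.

Rates: λ_i = 1/mean_i → 0.000625, 0.000384615, 0.00149477, 0.000194932; Σλ = 0.00269932.
P(component 3 first) = λ_3/Σλ = 0.00149477/0.00269932 ≈ 0.554.

0.554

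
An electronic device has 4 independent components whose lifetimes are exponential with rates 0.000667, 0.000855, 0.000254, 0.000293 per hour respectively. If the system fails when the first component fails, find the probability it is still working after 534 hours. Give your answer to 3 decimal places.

0.331

The time to first failure is exponential with rate Σλ = 0.000667 + 0.000855 + 0.000254 + 0.000293 = 0.002069.
P(min > 534) = e^(−0.002069·534) = e^(−1.1048) ≈ 0.331.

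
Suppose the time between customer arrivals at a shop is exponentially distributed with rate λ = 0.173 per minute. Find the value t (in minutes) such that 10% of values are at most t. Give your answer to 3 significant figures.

Set 1 − e^(−λt) = 0.1, so t = −ln(0.9)/λ = 0.10536/0.173 ≈ 0.60902 minutes.

0.609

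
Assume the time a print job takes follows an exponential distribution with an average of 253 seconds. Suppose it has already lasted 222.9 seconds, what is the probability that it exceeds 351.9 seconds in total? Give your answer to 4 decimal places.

The rate is λ = 1/253 = 0.00395257 per second.
The exponential is memoryless, so the remaining time is again Exp(λ): the condition X > 222.9 is irrelevant.
P(X > 129) = e^(−0.50988) ≈ 0.6006.

0.6006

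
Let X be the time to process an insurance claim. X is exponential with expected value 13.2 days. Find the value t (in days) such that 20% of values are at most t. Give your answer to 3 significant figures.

The rate is λ = 1/13.2 = 0.0757576 per day.
Set 1 − e^(−λt) = 0.2, so t = −ln(0.8)/λ = 0.22314/0.0757576 ≈ 2.94549 days.

2.95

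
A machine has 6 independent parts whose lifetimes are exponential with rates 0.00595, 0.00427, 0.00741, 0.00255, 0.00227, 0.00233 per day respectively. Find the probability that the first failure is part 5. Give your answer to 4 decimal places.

The time to first failure is exponential with rate Σλ = 0.00595 + 0.00427 + 0.00741 + 0.00255 + 0.00227 + 0.00233 = 0.02478.
P(part 5 first) = λ_5/Σλ = 0.00227/0.02478 ≈ 0.0916.

0.0916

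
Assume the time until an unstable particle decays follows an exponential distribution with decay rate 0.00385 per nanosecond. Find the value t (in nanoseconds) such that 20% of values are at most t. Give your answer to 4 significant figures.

Set 1 − e^(−λt) = 0.2, so t = −ln(0.8)/λ = 0.22314/0.00385 ≈ 57.9594 nanoseconds.

57.96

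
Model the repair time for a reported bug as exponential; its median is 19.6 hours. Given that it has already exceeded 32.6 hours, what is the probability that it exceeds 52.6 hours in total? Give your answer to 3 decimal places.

0.493

For an exponential, median = ln(2)/λ, so λ = ln 2 / 19.6 = 0.0353647 per hour.
P(X > s+t | X > s) = e^(−λ(s+t))/e^(−λs) = e^(−λt), independent of s = 32.6.
P(X > 20) = e^(−0.70729) ≈ 0.493.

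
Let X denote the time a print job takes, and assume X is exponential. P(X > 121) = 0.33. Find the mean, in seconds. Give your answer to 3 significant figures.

e^(−λ·121) = 0.33 ⇒ λ = −ln(0.33)/121 = 0.0091625.
Mean = 1/λ = 109.141 seconds.

109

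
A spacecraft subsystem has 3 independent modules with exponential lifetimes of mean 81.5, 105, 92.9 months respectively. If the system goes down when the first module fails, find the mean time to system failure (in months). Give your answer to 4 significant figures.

30.71

The first failure time is exponential with rate Σλ_i = 1/81.5 + 1/105 + 1/92.9 = 0.032558 per month.
E[min] = 1/Σλ = 1/0.032558 = 30.7144 months.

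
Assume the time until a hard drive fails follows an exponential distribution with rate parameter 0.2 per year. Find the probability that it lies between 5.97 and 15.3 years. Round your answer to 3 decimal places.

0.256

P(5.97 < X < 15.3) = e^(−λ·5.97) − e^(−λ·15.3) = 0.30301 − 0.04689 ≈ 0.256.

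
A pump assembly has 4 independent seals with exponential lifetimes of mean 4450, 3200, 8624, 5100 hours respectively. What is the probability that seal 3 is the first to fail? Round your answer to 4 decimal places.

Rates: λ_i = 1/mean_i → 0.000224719, 0.0003125, 0.000115955, 0.000196078; Σλ = 0.000849253.
P(seal 3 first) = λ_3/Σλ = 0.000115955/0.000849253 ≈ 0.1365.

0.1365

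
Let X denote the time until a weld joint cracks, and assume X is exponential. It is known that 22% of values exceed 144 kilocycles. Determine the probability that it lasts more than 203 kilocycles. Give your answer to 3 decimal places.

0.118

e^(−λ·144) = 0.22 ⇒ λ = −ln(0.22)/144 = 0.0105148.
P(X > 203) = e^(−0.0105148·203) = e^(−2.1345) ≈ 0.118.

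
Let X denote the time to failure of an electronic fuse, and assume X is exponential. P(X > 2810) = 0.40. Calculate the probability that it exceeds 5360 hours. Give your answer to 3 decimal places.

e^(−λ·2810) = 0.40 ⇒ λ = −ln(0.40)/2810 = 0.000326082.
P(X > 5360) = e^(−0.000326082·5360) = e^(−1.7478) ≈ 0.174.

0.174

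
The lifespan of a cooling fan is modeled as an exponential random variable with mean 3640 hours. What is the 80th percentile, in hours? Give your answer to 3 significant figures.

The rate is λ = 1/3640 = 0.000274725 per hour.
Set 1 − e^(−λt) = 0.8, so t = −ln(0.2)/λ = 1.6094/0.000274725 ≈ 5858.35 hours.

5860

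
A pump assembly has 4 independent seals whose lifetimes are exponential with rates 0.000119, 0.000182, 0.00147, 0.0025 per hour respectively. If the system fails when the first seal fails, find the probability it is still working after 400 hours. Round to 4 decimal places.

The time to first failure is exponential with rate Σλ = 0.000119 + 0.000182 + 0.00147 + 0.0025 = 0.004271.
P(min > 400) = e^(−0.004271·400) = e^(−1.7084) ≈ 0.1812.

0.1812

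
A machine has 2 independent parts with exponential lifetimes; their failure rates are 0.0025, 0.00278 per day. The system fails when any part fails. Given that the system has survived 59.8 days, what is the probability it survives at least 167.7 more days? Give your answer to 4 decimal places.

Time to first failure ~ Exp(Σλ) with Σλ = 0.00528.
By memorylessness, P(T > 59.8+167.7 | T > 59.8) = P(T > 167.7) = e^(−0.00528·167.7) ≈ 0.4125.

0.4125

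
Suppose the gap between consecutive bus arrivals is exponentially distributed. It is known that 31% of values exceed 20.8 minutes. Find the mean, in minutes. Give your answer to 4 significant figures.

17.76

e^(−λ·20.8) = 0.31 ⇒ λ = −ln(0.31)/20.8 = 0.0563069.
Mean = 1/λ = 17.7598 minutes.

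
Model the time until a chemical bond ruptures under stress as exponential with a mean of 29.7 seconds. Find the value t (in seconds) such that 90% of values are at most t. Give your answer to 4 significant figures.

The rate is λ = 1/29.7 = 0.03367 per second.
Set 1 − e^(−λt) = 0.9, so t = −ln(0.1)/λ = 2.3026/0.03367 ≈ 68.3868 seconds.

68.39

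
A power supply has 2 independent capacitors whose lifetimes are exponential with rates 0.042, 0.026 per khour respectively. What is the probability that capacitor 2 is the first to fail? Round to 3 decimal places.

The time to first failure is exponential with rate Σλ = 0.042 + 0.026 = 0.068.
P(capacitor 2 first) = λ_2/Σλ = 0.026/0.068 ≈ 0.382.

0.382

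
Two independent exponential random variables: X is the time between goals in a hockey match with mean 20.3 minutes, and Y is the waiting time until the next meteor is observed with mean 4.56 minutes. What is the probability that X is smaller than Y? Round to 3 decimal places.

0.183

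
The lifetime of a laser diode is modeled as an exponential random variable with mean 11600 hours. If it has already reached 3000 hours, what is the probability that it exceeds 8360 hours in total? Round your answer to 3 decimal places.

The rate is λ = 1/11600 = 0.0000862069 per hour.
The exponential is memoryless, so the remaining time is again Exp(λ): the condition X > 3000 is irrelevant.
P(X > 5360) = e^(−0.46207) ≈ 0.630.

0.630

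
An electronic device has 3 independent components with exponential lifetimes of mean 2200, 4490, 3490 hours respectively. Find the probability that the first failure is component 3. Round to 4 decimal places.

Rates: λ_i = 1/mean_i → 0.000454545, 0.000222717, 0.000286533; Σλ = 0.000963796.
P(component 3 first) = λ_3/Σλ = 0.000286533/0.000963796 ≈ 0.2973.

0.2973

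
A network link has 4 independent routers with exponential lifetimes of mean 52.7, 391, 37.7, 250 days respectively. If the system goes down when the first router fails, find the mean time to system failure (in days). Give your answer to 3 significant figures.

The first failure time is exponential with rate Σλ_i = 1/52.7 + 1/391 + 1/37.7 + 1/250 = 0.0520581 per day.
E[min] = 1/Σλ = 1/0.0520581 = 19.2093 days.

19.2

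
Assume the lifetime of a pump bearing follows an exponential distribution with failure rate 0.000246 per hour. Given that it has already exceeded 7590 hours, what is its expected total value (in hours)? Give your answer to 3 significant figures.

By memorylessness, E[X | X > 7590] = 7590 + 1/λ = 7590 + 4065.04 = 11655 hours.

11700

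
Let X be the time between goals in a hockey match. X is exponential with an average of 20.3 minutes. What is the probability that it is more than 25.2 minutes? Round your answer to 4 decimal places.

0.2890

The rate is λ = 1/20.3 = 0.0492611 per minute.
P(X > 25.2) = e^(−λ·25.2) = e^(−1.2414) ≈ 0.2890.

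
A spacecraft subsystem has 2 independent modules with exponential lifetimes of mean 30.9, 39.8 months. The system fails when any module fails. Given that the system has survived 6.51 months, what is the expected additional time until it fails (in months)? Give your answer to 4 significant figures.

First-failure rate Σλ = 1/30.9 + 1/39.8 = 0.0574881.
By memorylessness the expected residual is 1/Σλ = 17.3949 months, regardless of the 6.51 already elapsed.

17.39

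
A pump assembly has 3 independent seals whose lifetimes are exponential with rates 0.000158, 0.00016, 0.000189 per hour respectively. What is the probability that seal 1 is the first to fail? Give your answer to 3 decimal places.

0.312

The time to first failure is exponential with rate Σλ = 0.000158 + 0.00016 + 0.000189 = 0.000507.
P(seal 1 first) = λ_1/Σλ = 0.000158/0.000507 ≈ 0.312.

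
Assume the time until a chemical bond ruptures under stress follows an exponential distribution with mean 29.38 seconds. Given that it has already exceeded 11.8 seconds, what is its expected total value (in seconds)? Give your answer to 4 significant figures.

41.18

The rate is λ = 1/29.38 = 0.0340368 per second.
By memorylessness, E[X | X > 11.8] = 11.8 + 1/λ = 11.8 + 29.38 = 41.18 seconds.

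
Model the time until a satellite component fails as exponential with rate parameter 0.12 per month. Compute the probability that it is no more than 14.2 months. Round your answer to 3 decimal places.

0.818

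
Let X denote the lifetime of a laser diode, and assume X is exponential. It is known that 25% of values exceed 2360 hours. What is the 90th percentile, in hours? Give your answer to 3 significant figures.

e^(−λ·2360) = 0.25 ⇒ λ = −ln(0.25)/2360 = 0.000587413.
90th percentile: 1 − e^(−λt) = 0.9, t = −ln(0.1)/λ = 3919.88 hours.

3920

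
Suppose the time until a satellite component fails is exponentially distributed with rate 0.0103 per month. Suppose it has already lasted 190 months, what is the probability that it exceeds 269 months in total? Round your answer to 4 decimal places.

0.4432

The exponential is memoryless, so the remaining time is again Exp(λ): the condition X > 190 is irrelevant.
P(X > 79) = e^(−0.8137) ≈ 0.4432.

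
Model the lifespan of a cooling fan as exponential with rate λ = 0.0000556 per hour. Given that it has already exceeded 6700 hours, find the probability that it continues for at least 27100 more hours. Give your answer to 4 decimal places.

By the memoryless property, P(X > 6700+27100 | X > 6700) = P(X > 27100).
P(X > 27100) = e^(−1.5068) ≈ 0.2216.

0.2216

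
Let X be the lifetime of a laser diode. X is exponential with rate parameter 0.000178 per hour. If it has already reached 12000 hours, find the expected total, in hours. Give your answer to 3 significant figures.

17600

By memorylessness, E[X | X > 12000] = 12000 + 1/λ = 12000 + 5617.98 = 17618 hours.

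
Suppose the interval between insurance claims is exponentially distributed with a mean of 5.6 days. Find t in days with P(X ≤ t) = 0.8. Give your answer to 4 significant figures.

The rate is λ = 1/5.6 = 0.178571 per day.
Set 1 − e^(−λt) = 0.8, so t = −ln(0.2)/λ = 1.6094/0.178571 ≈ 9.01285 days.

9.013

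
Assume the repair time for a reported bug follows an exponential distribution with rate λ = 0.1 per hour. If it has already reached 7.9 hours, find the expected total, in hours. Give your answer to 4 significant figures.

By memorylessness, E[X | X > 7.9] = 7.9 + 1/λ = 7.9 + 10 = 17.9 hours.

17.90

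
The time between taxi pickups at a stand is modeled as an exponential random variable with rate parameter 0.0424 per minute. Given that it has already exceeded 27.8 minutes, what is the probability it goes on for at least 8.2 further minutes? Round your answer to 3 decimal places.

By the memoryless property, P(X > 27.8+8.2 | X > 27.8) = P(X > 8.2).
P(X > 8.2) = e^(−0.34768) ≈ 0.706.

0.706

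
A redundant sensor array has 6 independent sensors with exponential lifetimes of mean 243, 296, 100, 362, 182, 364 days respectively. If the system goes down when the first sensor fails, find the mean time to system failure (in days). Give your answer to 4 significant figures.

35.09

The first failure time is exponential with rate Σλ_i = 1/243 + 1/296 + 1/100 + 1/362 + 1/182 + 1/364 = 0.0284978 per day.
E[min] = 1/Σλ = 1/0.0284978 = 35.0904 days.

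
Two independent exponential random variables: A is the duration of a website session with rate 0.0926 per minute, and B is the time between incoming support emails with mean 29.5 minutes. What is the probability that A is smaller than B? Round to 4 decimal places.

0.7320

λ_1 = 0.0926, λ_2 = 1/29.5 = 0.0338983.
For independent exponentials, P(A < B) = λ_1/(λ_1+λ_2) = 0.0926/0.126498 ≈ 0.7320.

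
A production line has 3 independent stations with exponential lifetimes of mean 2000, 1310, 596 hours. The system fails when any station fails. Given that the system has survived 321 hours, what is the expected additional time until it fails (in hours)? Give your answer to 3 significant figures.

First-failure rate Σλ = 1/2000 + 1/1310 + 1/596 = 0.00294121.
By memorylessness the expected residual is 1/Σλ = 339.996 hours, regardless of the 321 already elapsed.

340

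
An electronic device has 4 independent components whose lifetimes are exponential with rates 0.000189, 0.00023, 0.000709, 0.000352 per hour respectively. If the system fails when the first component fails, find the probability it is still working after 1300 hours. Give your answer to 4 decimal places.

The time to first failure is exponential with rate Σλ = 0.000189 + 0.00023 + 0.000709 + 0.000352 = 0.00148.
P(min > 1300) = e^(−0.00148·1300) = e^(−1.924) ≈ 0.1460.

0.1460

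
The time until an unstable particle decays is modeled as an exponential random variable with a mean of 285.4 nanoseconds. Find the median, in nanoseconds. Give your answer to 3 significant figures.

The rate is λ = 1/285.4 = 0.00350385 per nanosecond.
Set 1 − e^(−λt) = 0.5, so t = −ln(0.5)/λ = 0.69315/0.00350385 ≈ 197.824 nanoseconds.

198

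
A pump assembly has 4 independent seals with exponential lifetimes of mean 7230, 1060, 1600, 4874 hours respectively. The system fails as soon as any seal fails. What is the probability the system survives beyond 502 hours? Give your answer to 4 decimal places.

0.3830

The first failure time is exponential with rate Σλ_i = 1/7230 + 1/1060 + 1/1600 + 1/4874 = 0.00191188 per hour.
P(min > 502) = e^(−0.00191188·502) = e^(−0.95976) ≈ 0.3830.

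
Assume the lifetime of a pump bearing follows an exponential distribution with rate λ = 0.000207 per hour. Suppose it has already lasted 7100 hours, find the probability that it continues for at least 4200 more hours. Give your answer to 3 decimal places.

By the memoryless property, P(X > 7100+4200 | X > 7100) = P(X > 4200).
P(X > 4200) = e^(−0.8694) ≈ 0.419.

0.419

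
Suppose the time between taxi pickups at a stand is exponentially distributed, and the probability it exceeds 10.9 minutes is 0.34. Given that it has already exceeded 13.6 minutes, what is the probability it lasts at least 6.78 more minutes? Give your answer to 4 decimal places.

From e^(−λ·10.9) = 0.34, λ = −ln(0.34)/10.9 = 0.0989734.
Memoryless: P(X > 13.6+6.78 | X > 13.6) = P(X > 6.78) = e^(−0.0989734·6.78) ≈ 0.5112.

0.5112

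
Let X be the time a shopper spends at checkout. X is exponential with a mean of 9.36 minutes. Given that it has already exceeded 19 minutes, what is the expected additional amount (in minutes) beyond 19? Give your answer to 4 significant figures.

9.360

The rate is λ = 1/9.36 = 0.106838 per minute.
By memorylessness, the remaining amount past any threshold is again Exp(λ) with mean 1/λ = 9.36 minutes.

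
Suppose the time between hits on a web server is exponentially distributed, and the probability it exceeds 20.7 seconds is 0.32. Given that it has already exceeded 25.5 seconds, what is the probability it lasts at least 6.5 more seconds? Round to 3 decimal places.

From e^(−λ·20.7) = 0.32, λ = −ln(0.32)/20.7 = 0.0550451.
Memoryless: P(X > 25.5+6.5 | X > 25.5) = P(X > 6.5) = e^(−0.0550451·6.5) ≈ 0.699.

0.699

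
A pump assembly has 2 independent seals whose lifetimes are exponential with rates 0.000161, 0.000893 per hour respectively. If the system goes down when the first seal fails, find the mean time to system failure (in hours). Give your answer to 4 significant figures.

948.8

The time to first failure is exponential with rate Σλ = 0.000161 + 0.000893 = 0.001054.
E[min] = 1/Σλ = 1/0.001054 = 948.767 hours.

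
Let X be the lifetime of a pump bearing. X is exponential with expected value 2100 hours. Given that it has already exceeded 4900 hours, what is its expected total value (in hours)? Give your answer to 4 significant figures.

The rate is λ = 1/2100 = 0.00047619 per hour.
By memorylessness, E[X | X > 4900] = 4900 + 1/λ = 4900 + 2100 = 7000 hours.

7000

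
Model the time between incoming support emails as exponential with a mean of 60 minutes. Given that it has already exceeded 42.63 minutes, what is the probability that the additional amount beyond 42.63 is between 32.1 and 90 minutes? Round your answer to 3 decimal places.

0.363

The rate is λ = 1/60 = 0.0166667 per minute.
Memoryless: the residual past 42.63 is again Exp(λ).
P(32.1 < residual < 90) = e^(−λ·32.1) − e^(−λ·90) = 0.58567 − 0.22313 ≈ 0.363.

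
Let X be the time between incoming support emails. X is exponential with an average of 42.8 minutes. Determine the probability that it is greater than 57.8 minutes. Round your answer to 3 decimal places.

0.259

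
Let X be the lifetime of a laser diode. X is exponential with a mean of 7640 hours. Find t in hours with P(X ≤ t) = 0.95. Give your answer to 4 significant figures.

22890

The rate is λ = 1/7640 = 0.00013089 per hour.
Set 1 − e^(−λt) = 0.95, so t = −ln(0.05)/λ = 2.9957/0.00013089 ≈ 22887.4 hours.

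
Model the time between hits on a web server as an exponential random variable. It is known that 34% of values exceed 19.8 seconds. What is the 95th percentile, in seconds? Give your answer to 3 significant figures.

e^(−λ·19.8) = 0.34 ⇒ λ = −ln(0.34)/19.8 = 0.0544853.
95th percentile: 1 − e^(−λt) = 0.95, t = −ln(0.05)/λ = 54.9824 seconds.

55.0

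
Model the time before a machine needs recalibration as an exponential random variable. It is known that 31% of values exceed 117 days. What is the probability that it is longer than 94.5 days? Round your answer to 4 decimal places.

0.3883

e^(−λ·117) = 0.31 ⇒ λ = −ln(0.31)/117 = 0.0100101.
P(X > 94.5) = e^(−0.0100101·94.5) = e^(−0.94596) ≈ 0.3883.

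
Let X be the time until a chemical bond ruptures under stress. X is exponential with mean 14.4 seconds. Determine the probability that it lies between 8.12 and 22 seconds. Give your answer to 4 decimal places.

0.3520

The rate is λ = 1/14.4 = 0.0694444 per second.
P(8.12 < X < 22) = e^(−λ·8.12) − e^(−λ·22) = 0.56899 − 0.21702 ≈ 0.3520.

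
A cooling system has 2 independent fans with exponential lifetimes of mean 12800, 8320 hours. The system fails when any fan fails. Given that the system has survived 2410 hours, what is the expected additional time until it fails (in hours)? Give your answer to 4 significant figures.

5042

First-failure rate Σλ = 1/12800 + 1/8320 = 0.000198317.
By memorylessness the expected residual is 1/Σλ = 5042.42 hours, regardless of the 2410 already elapsed.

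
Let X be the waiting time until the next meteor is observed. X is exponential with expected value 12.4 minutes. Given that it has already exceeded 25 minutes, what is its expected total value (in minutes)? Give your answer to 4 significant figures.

The rate is λ = 1/12.4 = 0.0806452 per minute.
By memorylessness, E[X | X > 25] = 25 + 1/λ = 25 + 12.4 = 37.4 minutes.

37.40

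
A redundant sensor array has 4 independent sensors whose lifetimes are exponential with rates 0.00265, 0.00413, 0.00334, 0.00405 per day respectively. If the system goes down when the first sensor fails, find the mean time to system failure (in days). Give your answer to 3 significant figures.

70.6

The time to first failure is exponential with rate Σλ = 0.00265 + 0.00413 + 0.00334 + 0.00405 = 0.01417.
E[min] = 1/Σλ = 1/0.01417 = 70.5716 days.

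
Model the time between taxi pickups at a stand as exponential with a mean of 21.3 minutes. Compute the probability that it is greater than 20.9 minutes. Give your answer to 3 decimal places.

0.375

The rate is λ = 1/21.3 = 0.0469484 per minute.
P(X > 20.9) = e^(−λ·20.9) = e^(−0.98122) ≈ 0.375.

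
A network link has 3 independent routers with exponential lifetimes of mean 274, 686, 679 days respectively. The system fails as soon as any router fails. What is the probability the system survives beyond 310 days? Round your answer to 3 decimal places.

0.130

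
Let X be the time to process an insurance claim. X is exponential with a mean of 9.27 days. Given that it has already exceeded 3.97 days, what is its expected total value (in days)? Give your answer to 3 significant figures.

The rate is λ = 1/9.27 = 0.107875 per day.
By memorylessness, E[X | X > 3.97] = 3.97 + 1/λ = 3.97 + 9.27 = 13.24 days.

13.2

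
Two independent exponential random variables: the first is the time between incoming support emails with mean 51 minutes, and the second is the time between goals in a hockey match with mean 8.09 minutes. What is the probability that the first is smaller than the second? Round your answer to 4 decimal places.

λ_1 = 1/51 = 0.0196078, λ_2 = 1/8.09 = 0.123609.
For independent exponentials, P(the first < the second) = λ_1/(λ_1+λ_2) = 0.0196078/0.143217 ≈ 0.1369.

0.1369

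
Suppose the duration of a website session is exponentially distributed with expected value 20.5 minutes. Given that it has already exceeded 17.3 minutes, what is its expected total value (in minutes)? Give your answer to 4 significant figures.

37.80

The rate is λ = 1/20.5 = 0.0487805 per minute.
By memorylessness, E[X | X > 17.3] = 17.3 + 1/λ = 17.3 + 20.5 = 37.8 minutes.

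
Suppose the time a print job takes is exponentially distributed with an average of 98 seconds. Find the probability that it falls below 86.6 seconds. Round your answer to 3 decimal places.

The rate is λ = 1/98 = 0.0102041 per second.
P(X ≤ 86.6) = 1 − e^(−λ·86.6) = 1 − e^(−0.88367) ≈ 0.587.

0.587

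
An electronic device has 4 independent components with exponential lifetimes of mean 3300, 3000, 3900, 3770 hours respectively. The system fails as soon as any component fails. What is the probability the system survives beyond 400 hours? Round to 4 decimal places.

0.6293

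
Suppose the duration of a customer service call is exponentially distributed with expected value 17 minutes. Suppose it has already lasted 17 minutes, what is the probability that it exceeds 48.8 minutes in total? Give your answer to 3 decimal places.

0.154

The rate is λ = 1/17 = 0.0588235 per minute.
The exponential is memoryless, so the remaining time is again Exp(λ): the condition X > 17 is irrelevant.
P(X > 31.8) = e^(−1.8706) ≈ 0.154.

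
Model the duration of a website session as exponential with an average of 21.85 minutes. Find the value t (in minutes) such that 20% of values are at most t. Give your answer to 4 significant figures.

The rate is λ = 1/21.85 = 0.0457666 per minute.
Set 1 − e^(−λt) = 0.2, so t = −ln(0.8)/λ = 0.22314/0.0457666 ≈ 4.87569 minutes.

4.876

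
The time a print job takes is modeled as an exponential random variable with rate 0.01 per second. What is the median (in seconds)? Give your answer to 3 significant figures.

69.3

Set 1 − e^(−λt) = 0.5, so t = −ln(0.5)/λ = 0.69315/0.01 ≈ 69.3147 seconds.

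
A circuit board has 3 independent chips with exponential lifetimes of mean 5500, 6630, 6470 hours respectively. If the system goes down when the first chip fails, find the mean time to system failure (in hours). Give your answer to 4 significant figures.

The first failure time is exponential with rate Σλ_i = 1/5500 + 1/6630 + 1/6470 = 0.000487207 per hour.
E[min] = 1/Σλ = 1/0.000487207 = 2052.51 hours.

2053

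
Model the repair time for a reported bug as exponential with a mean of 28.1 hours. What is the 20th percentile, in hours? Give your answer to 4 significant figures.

6.270

The rate is λ = 1/28.1 = 0.0355872 per hour.
Set 1 − e^(−λt) = 0.2, so t = −ln(0.8)/λ = 0.22314/0.0355872 ≈ 6.27033 hours.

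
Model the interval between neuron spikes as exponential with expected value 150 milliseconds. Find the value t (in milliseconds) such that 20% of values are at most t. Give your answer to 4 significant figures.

The rate is λ = 1/150 = 0.00666667 per millisecond.
Set 1 − e^(−λt) = 0.2, so t = −ln(0.8)/λ = 0.22314/0.00666667 ≈ 33.4715 milliseconds.

33.47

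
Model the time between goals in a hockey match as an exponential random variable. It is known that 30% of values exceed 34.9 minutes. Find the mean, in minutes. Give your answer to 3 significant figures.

29.0

e^(−λ·34.9) = 0.30 ⇒ λ = −ln(0.30)/34.9 = 0.0344978.
Mean = 1/λ = 28.9874 minutes.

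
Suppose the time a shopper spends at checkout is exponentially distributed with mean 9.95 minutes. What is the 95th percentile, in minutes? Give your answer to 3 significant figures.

The rate is λ = 1/9.95 = 0.100503 per minute.
Set 1 − e^(−λt) = 0.95, so t = −ln(0.05)/λ = 2.9957/0.100503 ≈ 29.8075 minutes.

29.8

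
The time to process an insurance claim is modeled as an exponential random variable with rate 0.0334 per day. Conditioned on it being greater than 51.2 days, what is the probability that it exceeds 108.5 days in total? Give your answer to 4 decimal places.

The exponential is memoryless, so the remaining time is again Exp(λ): the condition X > 51.2 is irrelevant.
P(X > 57.3) = e^(−1.9138) ≈ 0.1475.

0.1475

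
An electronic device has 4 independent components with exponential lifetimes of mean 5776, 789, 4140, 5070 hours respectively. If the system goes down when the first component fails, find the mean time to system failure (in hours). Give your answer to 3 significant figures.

532

The first failure time is exponential with rate Σλ_i = 1/5776 + 1/789 + 1/4140 + 1/5070 = 0.00187934 per hour.
E[min] = 1/Σλ = 1/0.00187934 = 532.101 hours.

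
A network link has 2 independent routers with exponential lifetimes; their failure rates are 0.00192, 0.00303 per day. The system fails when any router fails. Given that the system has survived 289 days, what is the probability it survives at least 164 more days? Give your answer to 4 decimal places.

0.4441

Time to first failure ~ Exp(Σλ) with Σλ = 0.00495.
By memorylessness, P(T > 289+164 | T > 289) = P(T > 164) = e^(−0.00495·164) ≈ 0.4441.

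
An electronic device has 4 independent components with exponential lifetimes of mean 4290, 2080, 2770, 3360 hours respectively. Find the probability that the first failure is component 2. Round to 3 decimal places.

Rates: λ_i = 1/mean_i → 0.0002331, 0.000480769, 0.000361011, 0.000297619; Σλ = 0.0013725.
P(component 2 first) = λ_2/Σλ = 0.000480769/0.0013725 ≈ 0.350.

0.350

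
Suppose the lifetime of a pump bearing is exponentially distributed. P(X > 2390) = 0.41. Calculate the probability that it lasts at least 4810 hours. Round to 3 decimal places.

0.166

e^(−λ·2390) = 0.41 ⇒ λ = −ln(0.41)/2390 = 0.000373054.
P(X > 4810) = e^(−0.000373054·4810) = e^(−1.7944) ≈ 0.166.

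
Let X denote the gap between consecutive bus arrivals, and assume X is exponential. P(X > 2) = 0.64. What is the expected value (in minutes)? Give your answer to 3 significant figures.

e^(−λ·2) = 0.64 ⇒ λ = −ln(0.64)/2 = 0.223144.
Mean = 1/λ = 4.48142 minutes.

4.48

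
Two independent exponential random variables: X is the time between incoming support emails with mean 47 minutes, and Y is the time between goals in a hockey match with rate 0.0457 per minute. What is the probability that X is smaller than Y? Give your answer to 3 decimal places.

λ_1 = 1/47 = 0.0212766, λ_2 = 0.0457.
For independent exponentials, P(X < Y) = λ_1/(λ_1+λ_2) = 0.0212766/0.0669766 ≈ 0.318.

0.318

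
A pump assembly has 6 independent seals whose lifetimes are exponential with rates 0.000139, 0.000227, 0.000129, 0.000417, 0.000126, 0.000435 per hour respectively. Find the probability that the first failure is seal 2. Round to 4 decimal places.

0.1541

The time to first failure is exponential with rate Σλ = 0.000139 + 0.000227 + 0.000129 + 0.000417 + 0.000126 + 0.000435 = 0.001473.
P(seal 2 first) = λ_2/Σλ = 0.000227/0.001473 ≈ 0.1541.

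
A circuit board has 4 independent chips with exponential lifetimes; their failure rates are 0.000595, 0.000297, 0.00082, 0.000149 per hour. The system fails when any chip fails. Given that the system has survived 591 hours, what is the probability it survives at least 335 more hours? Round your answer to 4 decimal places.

0.5361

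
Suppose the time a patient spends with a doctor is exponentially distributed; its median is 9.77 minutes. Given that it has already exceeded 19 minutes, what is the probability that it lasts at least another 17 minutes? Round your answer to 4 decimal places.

0.2994

For an exponential, median = ln(2)/λ, so λ = ln 2 / 9.77 = 0.0709465 per minute.
The exponential is memoryless, so the remaining time is again Exp(λ): the condition X > 19 is irrelevant.
P(X > 17) = e^(−1.2061) ≈ 0.2994.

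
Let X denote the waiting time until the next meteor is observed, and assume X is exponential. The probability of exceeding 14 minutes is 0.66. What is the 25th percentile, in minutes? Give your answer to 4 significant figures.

e^(−λ·14) = 0.66 ⇒ λ = −ln(0.66)/14 = 0.0296797.
25th percentile: 1 − e^(−λt) = 0.25, t = −ln(0.75)/λ = 9.6929 minutes.

9.693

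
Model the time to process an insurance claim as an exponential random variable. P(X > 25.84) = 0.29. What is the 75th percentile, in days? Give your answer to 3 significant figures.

e^(−λ·25.84) = 0.29 ⇒ λ = −ln(0.29)/25.84 = 0.0479054.
75th percentile: 1 − e^(−λt) = 0.75, t = −ln(0.25)/λ = 28.9382 days.

28.9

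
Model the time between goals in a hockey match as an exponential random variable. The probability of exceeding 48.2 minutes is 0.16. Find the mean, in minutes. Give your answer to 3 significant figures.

26.3

e^(−λ·48.2) = 0.16 ⇒ λ = −ln(0.16)/48.2 = 0.0380204.
Mean = 1/λ = 26.3017 minutes.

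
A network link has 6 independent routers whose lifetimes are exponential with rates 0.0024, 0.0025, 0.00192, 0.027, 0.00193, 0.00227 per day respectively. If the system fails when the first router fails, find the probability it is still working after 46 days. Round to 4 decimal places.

The time to first failure is exponential with rate Σλ = 0.0024 + 0.0025 + 0.00192 + 0.027 + 0.00193 + 0.00227 = 0.03802.
P(min > 46) = e^(−0.03802·46) = e^(−1.7489) ≈ 0.1740.

0.1740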